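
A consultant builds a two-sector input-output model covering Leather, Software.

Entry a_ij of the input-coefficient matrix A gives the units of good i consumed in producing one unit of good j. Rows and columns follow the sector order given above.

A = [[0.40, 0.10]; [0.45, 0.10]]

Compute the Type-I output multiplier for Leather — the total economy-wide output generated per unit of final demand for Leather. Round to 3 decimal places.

m_L = 2.727

I − A =
  [   0.60    -0.10]
  [  -0.45     0.90]
det(I−A) = (0.60)(0.90) − (-0.10)(-0.45) = 0.4950
adj(I−A) = [[0.90, 0.10], [0.45, 0.60]]
(I − A)⁻¹ = adj(I−A) / det(I−A) ≈
  [   1.8182     0.2020]
  [   0.9091     1.2121]
The output multiplier for sector j is the column-j sum of the Leontief inverse (I − A)⁻¹ = adj(I−A) / det(I−A).
Column L of adj(I−A): (0.90, 0.45); det(I−A) = 0.4950.
m_L = (0.90 + 0.45) / 0.4950 = 1.35 / 0.4950 ≈ 2.727.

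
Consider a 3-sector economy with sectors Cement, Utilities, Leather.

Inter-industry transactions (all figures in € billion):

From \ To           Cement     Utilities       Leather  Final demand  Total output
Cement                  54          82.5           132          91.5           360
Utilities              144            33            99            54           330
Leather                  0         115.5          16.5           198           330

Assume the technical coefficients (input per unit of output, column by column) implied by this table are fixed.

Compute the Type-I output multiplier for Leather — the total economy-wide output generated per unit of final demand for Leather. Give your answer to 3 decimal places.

Technical coefficients a_ij = z_ij / X_j:
  a_CC = 54/360 = 0.15, a_UC = 144/360 = 0.40, a_LC = 0/360 = 0.00
  a_CU = 82.5/330 = 0.25, a_UU = 33/330 = 0.10, a_LU = 115.5/330 = 0.35
  a_CL = 132/330 = 0.40, a_UL = 99/330 = 0.30, a_LL = 16.5/330 = 0.05
I − A =
  [   0.85    -0.25    -0.40]
  [  -0.40     0.90    -0.30]
  [   0.00    -0.35     0.95]
Cofactors of I−A, C_ij = (−1)^(i+j)·(minor ij) (rows/columns in the sector order above):
  C_11 = (0.90)(0.95) − (-0.30)(-0.35) = 0.7500
  C_12 = −[(-0.40)(0.95) − (-0.30)(0.00)] = 0.3800
  C_13 = (-0.40)(-0.35) − (0.90)(0.00) = 0.1400
  C_21 = −[(-0.25)(0.95) − (-0.40)(-0.35)] = 0.3775
  C_22 = (0.85)(0.95) − (-0.40)(0.00) = 0.8075
  C_23 = −[(0.85)(-0.35) − (-0.25)(0.00)] = 0.2975
  C_31 = (-0.25)(-0.30) − (-0.40)(0.90) = 0.4350
  C_32 = −[(0.85)(-0.30) − (-0.40)(-0.40)] = 0.4150
  C_33 = (0.85)(0.90) − (-0.25)(-0.40) = 0.6650
det(I−A) = Σ_j (I−A)_1j·C_1j = (0.85)(0.7500) + (-0.25)(0.3800) + (-0.40)(0.1400) = 0.4865
adj(I−A) = Cᵀ =
  [ 0.7500   0.3775   0.4350]
  [ 0.3800   0.8075   0.4150]
  [ 0.1400   0.2975   0.6650]
(I − A)⁻¹ = adj(I−A) / det(I−A) ≈
  [   1.5416     0.7760     0.8941]
  [   0.7811     1.6598     0.8530]
  [   0.2878     0.6115     1.3669]
The output multiplier for sector j is the column-j sum of the Leontief inverse (I − A)⁻¹ = adj(I−A) / det(I−A).
Column L of adj(I−A): (0.4350, 0.4150, 0.6650); det(I−A) = 0.4865.
m_L = (0.4350 + 0.4150 + 0.6650) / 0.4865 = 1.515 / 0.4865 ≈ 3.114.

m_L = 3.114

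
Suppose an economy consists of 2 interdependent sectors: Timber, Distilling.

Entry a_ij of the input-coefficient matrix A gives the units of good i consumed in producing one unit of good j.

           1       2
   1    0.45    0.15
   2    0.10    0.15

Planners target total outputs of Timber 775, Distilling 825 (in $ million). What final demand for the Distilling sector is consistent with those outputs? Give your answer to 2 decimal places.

I − A =
  [   0.55    -0.15]
  [  -0.10     0.85]
d = (I − A) x:
  d_1 = (+0.55)·775 + (-0.15)·825 = 302.50
  d_2 = (-0.10)·775 + (+0.85)·825 = 623.75

d_2 = 623.75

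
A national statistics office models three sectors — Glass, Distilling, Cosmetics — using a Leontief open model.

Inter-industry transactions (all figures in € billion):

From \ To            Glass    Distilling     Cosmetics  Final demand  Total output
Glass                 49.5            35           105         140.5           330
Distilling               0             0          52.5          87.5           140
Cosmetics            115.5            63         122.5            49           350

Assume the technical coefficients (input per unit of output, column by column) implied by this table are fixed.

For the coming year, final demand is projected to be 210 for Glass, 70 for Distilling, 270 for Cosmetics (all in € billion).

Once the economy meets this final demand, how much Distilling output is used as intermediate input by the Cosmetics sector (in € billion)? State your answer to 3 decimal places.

Technical coefficients a_ij = z_ij / X_j:
  a_11 = 49.5/330 = 0.15, a_21 = 0/330 = 0.00, a_31 = 115.5/330 = 0.35
  a_12 = 35/140 = 0.25, a_22 = 0/140 = 0.00, a_32 = 63/140 = 0.45
  a_13 = 105/350 = 0.30, a_23 = 52.5/350 = 0.15, a_33 = 122.5/350 = 0.35
I − A =
  [   0.85    -0.25    -0.30]
  [   0.00     1.00    -0.15]
  [  -0.35    -0.45     0.65]
Cofactors of I−A, C_ij = (−1)^(i+j)·(minor ij) (rows/columns in the sector order above):
  C_11 = (1.00)(0.65) − (-0.15)(-0.45) = 0.5825
  C_12 = −[(0.00)(0.65) − (-0.15)(-0.35)] = 0.0525
  C_13 = (0.00)(-0.45) − (1.00)(-0.35) = 0.3500
  C_21 = −[(-0.25)(0.65) − (-0.30)(-0.45)] = 0.2975
  C_22 = (0.85)(0.65) − (-0.30)(-0.35) = 0.4475
  C_23 = −[(0.85)(-0.45) − (-0.25)(-0.35)] = 0.4700
  C_31 = (-0.25)(-0.15) − (-0.30)(1.00) = 0.3375
  C_32 = −[(0.85)(-0.15) − (-0.30)(0.00)] = 0.1275
  C_33 = (0.85)(1.00) − (-0.25)(0.00) = 0.8500
det(I−A) = Σ_j (I−A)_1j·C_1j = (0.85)(0.5825) + (-0.25)(0.0525) + (-0.30)(0.3500) = 0.3770
adj(I−A) = Cᵀ =
  [ 0.5825   0.2975   0.3375]
  [ 0.0525   0.4475   0.1275]
  [ 0.3500   0.4700   0.8500]
(I − A)⁻¹ = adj(I−A) / det(I−A) ≈
  [   1.5451     0.7891     0.8952]
  [   0.1393     1.1870     0.3382]
  [   0.9284     1.2467     2.2546]
First solve x = (I − A)⁻¹ d = adj(I−A)·d / det(I−A); in particular x_3 = (0.3500·210 + 0.4700·70 + 0.8500·270) / 0.3770 = 335.90 / 0.3770 ≈ 890.98143.
Intermediate flow from 2 to 3: z_23 = a_23 · x_3 = 0.15 × 335.90 / 0.3770 = 50.385 / 0.3770 ≈ 133.647.

z_23 = 133.647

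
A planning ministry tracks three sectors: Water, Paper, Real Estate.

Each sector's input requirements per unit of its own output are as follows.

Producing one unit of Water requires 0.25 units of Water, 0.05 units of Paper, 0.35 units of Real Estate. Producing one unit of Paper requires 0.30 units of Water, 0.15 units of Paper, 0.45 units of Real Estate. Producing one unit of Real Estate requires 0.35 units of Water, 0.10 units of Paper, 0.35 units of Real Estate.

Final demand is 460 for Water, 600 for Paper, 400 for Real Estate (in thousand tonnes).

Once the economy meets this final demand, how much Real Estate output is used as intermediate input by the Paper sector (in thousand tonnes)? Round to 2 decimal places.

z_32 = 520.07

I − A =
  [   0.75    -0.30    -0.35]
  [  -0.05     0.85    -0.10]
  [  -0.35    -0.45     0.65]
Cofactors of I−A, C_ij = (−1)^(i+j)·(minor ij) (rows/columns in the sector order above):
  C_11 = (0.85)(0.65) − (-0.10)(-0.45) = 0.5075
  C_12 = −[(-0.05)(0.65) − (-0.10)(-0.35)] = 0.0675
  C_13 = (-0.05)(-0.45) − (0.85)(-0.35) = 0.3200
  C_21 = −[(-0.30)(0.65) − (-0.35)(-0.45)] = 0.3525
  C_22 = (0.75)(0.65) − (-0.35)(-0.35) = 0.3650
  C_23 = −[(0.75)(-0.45) − (-0.30)(-0.35)] = 0.4425
  C_31 = (-0.30)(-0.10) − (-0.35)(0.85) = 0.3275
  C_32 = −[(0.75)(-0.10) − (-0.35)(-0.05)] = 0.0925
  C_33 = (0.75)(0.85) − (-0.30)(-0.05) = 0.6225
det(I−A) = Σ_j (I−A)_1j·C_1j = (0.75)(0.5075) + (-0.30)(0.0675) + (-0.35)(0.3200) = 0.248375
adj(I−A) = Cᵀ =
  [ 0.5075   0.3525   0.3275]
  [ 0.0675   0.3650   0.0925]
  [ 0.3200   0.4425   0.6225]
(I − A)⁻¹ = adj(I−A) / det(I−A) ≈
  [   2.0433     1.4192     1.3186]
  [   0.2718     1.4696     0.3724]
  [   1.2884     1.7816     2.5063]
First solve x = (I − A)⁻¹ d = adj(I−A)·d / det(I−A); in particular x_2 = (0.0675·460 + 0.3650·600 + 0.0925·400) / 0.248375 = 287.05 / 0.248375 ≈ 1155.7121.
Intermediate flow from 3 to 2: z_32 = a_32 · x_2 = 0.45 × 287.05 / 0.248375 = 129.1725 / 0.248375 ≈ 520.07.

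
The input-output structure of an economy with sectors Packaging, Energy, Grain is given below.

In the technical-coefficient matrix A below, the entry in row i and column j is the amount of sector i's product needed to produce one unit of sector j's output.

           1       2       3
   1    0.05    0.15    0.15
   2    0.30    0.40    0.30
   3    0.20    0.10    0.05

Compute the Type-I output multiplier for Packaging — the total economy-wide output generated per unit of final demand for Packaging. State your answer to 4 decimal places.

I − A =
  [   0.95    -0.15    -0.15]
  [  -0.30     0.60    -0.30]
  [  -0.20    -0.10     0.95]
Cofactors of I−A, C_ij = (−1)^(i+j)·(minor ij) (rows/columns in the sector order above):
  C_11 = (0.60)(0.95) − (-0.30)(-0.10) = 0.5400
  C_12 = −[(-0.30)(0.95) − (-0.30)(-0.20)] = 0.3450
  C_13 = (-0.30)(-0.10) − (0.60)(-0.20) = 0.1500
  C_21 = −[(-0.15)(0.95) − (-0.15)(-0.10)] = 0.1575
  C_22 = (0.95)(0.95) − (-0.15)(-0.20) = 0.8725
  C_23 = −[(0.95)(-0.10) − (-0.15)(-0.20)] = 0.1250
  C_31 = (-0.15)(-0.30) − (-0.15)(0.60) = 0.1350
  C_32 = −[(0.95)(-0.30) − (-0.15)(-0.30)] = 0.3300
  C_33 = (0.95)(0.60) − (-0.15)(-0.30) = 0.5250
det(I−A) = Σ_j (I−A)_1j·C_1j = (0.95)(0.5400) + (-0.15)(0.3450) + (-0.15)(0.1500) = 0.43875
adj(I−A) = Cᵀ =
  [ 0.5400   0.1575   0.1350]
  [ 0.3450   0.8725   0.3300]
  [ 0.1500   0.1250   0.5250]
(I − A)⁻¹ = adj(I−A) / det(I−A) ≈
  [   1.23077     0.35897     0.30769]
  [   0.78632     1.98860     0.75214]
  [   0.34188     0.28490     1.19658]
The output multiplier for sector j is the column-j sum of the Leontief inverse (I − A)⁻¹ = adj(I−A) / det(I−A).
Column 1 of adj(I−A): (0.5400, 0.3450, 0.1500); det(I−A) = 0.43875.
m_1 = (0.5400 + 0.3450 + 0.1500) / 0.43875 = 1.035 / 0.43875 ≈ 2.3590.

m_1 = 2.3590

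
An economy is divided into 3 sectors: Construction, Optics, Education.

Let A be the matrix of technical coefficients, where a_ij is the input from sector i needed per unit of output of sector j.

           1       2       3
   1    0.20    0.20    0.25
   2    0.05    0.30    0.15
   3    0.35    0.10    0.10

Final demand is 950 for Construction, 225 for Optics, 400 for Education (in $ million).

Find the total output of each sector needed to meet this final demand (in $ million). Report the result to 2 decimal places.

I − A =
  [   0.80    -0.20    -0.25]
  [  -0.05     0.70    -0.15]
  [  -0.35    -0.10     0.90]
Cofactors of I−A, C_ij = (−1)^(i+j)·(minor ij) (rows/columns in the sector order above):
  C_11 = (0.70)(0.90) − (-0.15)(-0.10) = 0.6150
  C_12 = −[(-0.05)(0.90) − (-0.15)(-0.35)] = 0.0975
  C_13 = (-0.05)(-0.10) − (0.70)(-0.35) = 0.2500
  C_21 = −[(-0.20)(0.90) − (-0.25)(-0.10)] = 0.2050
  C_22 = (0.80)(0.90) − (-0.25)(-0.35) = 0.6325
  C_23 = −[(0.80)(-0.10) − (-0.20)(-0.35)] = 0.1500
  C_31 = (-0.20)(-0.15) − (-0.25)(0.70) = 0.2050
  C_32 = −[(0.80)(-0.15) − (-0.25)(-0.05)] = 0.1325
  C_33 = (0.80)(0.70) − (-0.20)(-0.05) = 0.5500
det(I−A) = Σ_j (I−A)_1j·C_1j = (0.80)(0.6150) + (-0.20)(0.0975) + (-0.25)(0.2500) = 0.4100
adj(I−A) = Cᵀ =
  [ 0.6150   0.2050   0.2050]
  [ 0.0975   0.6325   0.1325]
  [ 0.2500   0.1500   0.5500]
(I − A)⁻¹ = adj(I−A) / det(I−A) ≈
  [   1.5000     0.5000     0.5000]
  [   0.2378     1.5427     0.3232]
  [   0.6098     0.3659     1.3415]
x = (I − A)⁻¹ d = adj(I−A)·d / det(I−A), with det(I−A) = 0.4100:
  x_1 = (0.6150·950 + 0.2050·225 + 0.2050·400) / 0.4100 = 712.375 / 0.4100 = 1737.50
  x_2 = (0.0975·950 + 0.6325·225 + 0.1325·400) / 0.4100 = 287.9375 / 0.4100 ≈ 702.29
  x_3 = (0.2500·950 + 0.1500·225 + 0.5500·400) / 0.4100 = 491.25 / 0.4100 ≈ 1198.17

x_1 = 1737.50, x_2 = 702.29, x_3 = 1198.17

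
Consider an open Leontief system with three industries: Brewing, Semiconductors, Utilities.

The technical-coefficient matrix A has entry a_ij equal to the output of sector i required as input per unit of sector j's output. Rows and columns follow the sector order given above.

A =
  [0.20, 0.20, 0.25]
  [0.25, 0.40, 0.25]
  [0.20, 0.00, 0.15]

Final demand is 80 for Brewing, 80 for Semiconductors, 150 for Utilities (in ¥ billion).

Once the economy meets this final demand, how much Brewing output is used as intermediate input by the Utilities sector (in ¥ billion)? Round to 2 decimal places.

I − A =
  [   0.80    -0.20    -0.25]
  [  -0.25     0.60    -0.25]
  [  -0.20     0.00     0.85]
Cofactors of I−A, C_ij = (−1)^(i+j)·(minor ij) (rows/columns in the sector order above):
  C_11 = (0.60)(0.85) − (-0.25)(0.00) = 0.5100
  C_12 = −[(-0.25)(0.85) − (-0.25)(-0.20)] = 0.2625
  C_13 = (-0.25)(0.00) − (0.60)(-0.20) = 0.1200
  C_21 = −[(-0.20)(0.85) − (-0.25)(0.00)] = 0.1700
  C_22 = (0.80)(0.85) − (-0.25)(-0.20) = 0.6300
  C_23 = −[(0.80)(0.00) − (-0.20)(-0.20)] = 0.0400
  C_31 = (-0.20)(-0.25) − (-0.25)(0.60) = 0.2000
  C_32 = −[(0.80)(-0.25) − (-0.25)(-0.25)] = 0.2625
  C_33 = (0.80)(0.60) − (-0.20)(-0.25) = 0.4300
det(I−A) = Σ_j (I−A)_1j·C_1j = (0.80)(0.5100) + (-0.20)(0.2625) + (-0.25)(0.1200) = 0.3255
adj(I−A) = Cᵀ =
  [ 0.5100   0.1700   0.2000]
  [ 0.2625   0.6300   0.2625]
  [ 0.1200   0.0400   0.4300]
(I − A)⁻¹ = adj(I−A) / det(I−A) ≈
  [   1.5668     0.5223     0.6144]
  [   0.8065     1.9355     0.8065]
  [   0.3687     0.1229     1.3210]
First solve x = (I − A)⁻¹ d = adj(I−A)·d / det(I−A); in particular x_U = (0.1200·80 + 0.0400·80 + 0.4300·150) / 0.3255 = 77.30 / 0.3255 ≈ 237.4808.
Intermediate flow from B to U: z_BU = a_BU · x_U = 0.25 × 77.30 / 0.3255 = 19.325 / 0.3255 ≈ 59.37.

z_BU = 59.37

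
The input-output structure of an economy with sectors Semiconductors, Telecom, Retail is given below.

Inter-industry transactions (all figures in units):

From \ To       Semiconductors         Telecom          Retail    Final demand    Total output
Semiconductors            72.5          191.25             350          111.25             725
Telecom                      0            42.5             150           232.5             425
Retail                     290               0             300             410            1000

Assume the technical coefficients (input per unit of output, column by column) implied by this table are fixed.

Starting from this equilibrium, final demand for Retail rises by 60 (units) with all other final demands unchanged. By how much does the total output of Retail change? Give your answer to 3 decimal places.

Δx_R = 117.391

Technical coefficients a_ij = z_ij / X_j:
  a_SS = 72.5/725 = 0.10, a_TS = 0/725 = 0.00, a_RS = 290/725 = 0.40
  a_ST = 191.25/425 = 0.45, a_TT = 42.5/425 = 0.10, a_RT = 0/425 = 0.00
  a_SR = 350/1000 = 0.35, a_TR = 150/1000 = 0.15, a_RR = 300/1000 = 0.30
I − A =
  [   0.90    -0.45    -0.35]
  [   0.00     0.90    -0.15]
  [  -0.40     0.00     0.70]
Cofactors of I−A, C_ij = (−1)^(i+j)·(minor ij) (rows/columns in the sector order above):
  C_11 = (0.90)(0.70) − (-0.15)(0.00) = 0.6300
  C_12 = −[(0.00)(0.70) − (-0.15)(-0.40)] = 0.0600
  C_13 = (0.00)(0.00) − (0.90)(-0.40) = 0.3600
  C_21 = −[(-0.45)(0.70) − (-0.35)(0.00)] = 0.3150
  C_22 = (0.90)(0.70) − (-0.35)(-0.40) = 0.4900
  C_23 = −[(0.90)(0.00) − (-0.45)(-0.40)] = 0.1800
  C_31 = (-0.45)(-0.15) − (-0.35)(0.90) = 0.3825
  C_32 = −[(0.90)(-0.15) − (-0.35)(0.00)] = 0.1350
  C_33 = (0.90)(0.90) − (-0.45)(0.00) = 0.8100
det(I−A) = Σ_j (I−A)_1j·C_1j = (0.90)(0.6300) + (-0.45)(0.0600) + (-0.35)(0.3600) = 0.4140
adj(I−A) = Cᵀ =
  [ 0.6300   0.3150   0.3825]
  [ 0.0600   0.4900   0.1350]
  [ 0.3600   0.1800   0.8100]
(I − A)⁻¹ = adj(I−A) / det(I−A) ≈
  [   1.5217     0.7609     0.9239]
  [   0.1449     1.1836     0.3261]
  [   0.8696     0.4348     1.9565]
Δx = (I − A)⁻¹ Δd with Δd having +60 in the Retail component and 0 elsewhere.
So Δx_R = L_RR · (+60), where L_RR = adj(I−A)_RR / det(I−A) = 0.8100 / 0.4140.
Δx_R = 0.8100 × (+60) / 0.4140 = 48.60 / 0.4140 ≈ 117.391.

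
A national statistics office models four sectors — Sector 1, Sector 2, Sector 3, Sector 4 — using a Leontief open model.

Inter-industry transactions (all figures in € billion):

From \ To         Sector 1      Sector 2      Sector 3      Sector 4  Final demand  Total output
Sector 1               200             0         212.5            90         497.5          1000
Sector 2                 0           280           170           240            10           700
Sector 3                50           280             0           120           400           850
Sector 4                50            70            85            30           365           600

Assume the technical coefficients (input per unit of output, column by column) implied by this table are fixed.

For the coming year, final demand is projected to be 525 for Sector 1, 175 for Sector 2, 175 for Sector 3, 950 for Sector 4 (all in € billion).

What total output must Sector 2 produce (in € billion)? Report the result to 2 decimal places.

x_2 = 1572.00

Technical coefficients a_ij = z_ij / X_j:
  a_11 = 200/1000 = 0.20, a_21 = 0/1000 = 0.00, a_31 = 50/1000 = 0.05, a_41 = 50/1000 = 0.05
  a_12 = 0/700 = 0.00, a_22 = 280/700 = 0.40, a_32 = 280/700 = 0.40, a_42 = 70/700 = 0.10
  a_13 = 212.5/850 = 0.25, a_23 = 170/850 = 0.20, a_33 = 0/850 = 0.00, a_43 = 85/850 = 0.10
  a_14 = 90/600 = 0.15, a_24 = 240/600 = 0.40, a_34 = 120/600 = 0.20, a_44 = 30/600 = 0.05
I − A =
  [   0.80     0.00    -0.25    -0.15]
  [   0.00     0.60    -0.20    -0.40]
  [  -0.05    -0.40     1.00    -0.20]
  [  -0.05    -0.10    -0.10     0.95]
Compute the cofactors C_ij = (−1)^(i+j)·(3×3 minor ij) of I−A; the adjugate is their transpose:
adj(I−A) = Cᵀ =
  [ 0.422000   0.121000   0.144500   0.148000]
  [ 0.033500   0.721375   0.187500   0.348500]
  [ 0.040500   0.317750   0.419500   0.228500]
  [ 0.030000   0.115750   0.071500   0.408500]
det(I−A) = Σ_j (I−A)_1j·C_1j = (0.80)(0.422000) + (0.00)(0.033500) + (-0.25)(0.040500) + (-0.15)(0.030000) = 0.322975
(I − A)⁻¹ = adj(I−A) / det(I−A) ≈
  [   1.3066     0.3746     0.4474     0.4582]
  [   0.1037     2.2335     0.5805     1.0790]
  [   0.1254     0.9838     1.2989     0.7075]
  [   0.0929     0.3584     0.2214     1.2648]
x = (I − A)⁻¹ d = adj(I−A)·d / det(I−A), with det(I−A) = 0.322975:
  x_1 = (0.422000·525 + 0.121000·175 + 0.144500·175 + 0.148000·950) / 0.322975 = 408.6125 / 0.322975 ≈ 1265.15
  x_2 = (0.033500·525 + 0.721375·175 + 0.187500·175 + 0.348500·950) / 0.322975 = 507.715625 / 0.322975 ≈ 1572.00
  x_3 = (0.040500·525 + 0.317750·175 + 0.419500·175 + 0.228500·950) / 0.322975 = 367.35625 / 0.322975 ≈ 1137.41
  x_4 = (0.030000·525 + 0.115750·175 + 0.071500·175 + 0.408500·950) / 0.322975 = 436.59375 / 0.322975 ≈ 1351.79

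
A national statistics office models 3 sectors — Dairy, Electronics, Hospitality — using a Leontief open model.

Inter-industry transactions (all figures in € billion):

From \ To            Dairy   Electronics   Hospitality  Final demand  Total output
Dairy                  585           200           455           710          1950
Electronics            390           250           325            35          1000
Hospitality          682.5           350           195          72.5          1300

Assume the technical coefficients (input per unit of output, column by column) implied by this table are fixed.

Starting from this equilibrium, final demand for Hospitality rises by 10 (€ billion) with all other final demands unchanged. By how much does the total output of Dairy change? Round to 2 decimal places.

Technical coefficients a_ij = z_ij / X_j:
  a_11 = 585/1950 = 0.30, a_21 = 390/1950 = 0.20, a_31 = 682.5/1950 = 0.35
  a_12 = 200/1000 = 0.20, a_22 = 250/1000 = 0.25, a_32 = 350/1000 = 0.35
  a_13 = 455/1300 = 0.35, a_23 = 325/1300 = 0.25, a_33 = 195/1300 = 0.15
I − A =
  [   0.70    -0.20    -0.35]
  [  -0.20     0.75    -0.25]
  [  -0.35    -0.35     0.85]
Cofactors of I−A, C_ij = (−1)^(i+j)·(minor ij) (rows/columns in the sector order above):
  C_11 = (0.75)(0.85) − (-0.25)(-0.35) = 0.5500
  C_12 = −[(-0.20)(0.85) − (-0.25)(-0.35)] = 0.2575
  C_13 = (-0.20)(-0.35) − (0.75)(-0.35) = 0.3325
  C_21 = −[(-0.20)(0.85) − (-0.35)(-0.35)] = 0.2925
  C_22 = (0.70)(0.85) − (-0.35)(-0.35) = 0.4725
  C_23 = −[(0.70)(-0.35) − (-0.20)(-0.35)] = 0.3150
  C_31 = (-0.20)(-0.25) − (-0.35)(0.75) = 0.3125
  C_32 = −[(0.70)(-0.25) − (-0.35)(-0.20)] = 0.2450
  C_33 = (0.70)(0.75) − (-0.20)(-0.20) = 0.4850
det(I−A) = Σ_j (I−A)_1j·C_1j = (0.70)(0.5500) + (-0.20)(0.2575) + (-0.35)(0.3325) = 0.217125
adj(I−A) = Cᵀ =
  [ 0.5500   0.2925   0.3125]
  [ 0.2575   0.4725   0.2450]
  [ 0.3325   0.3150   0.4850]
(I − A)⁻¹ = adj(I−A) / det(I−A) ≈
  [   2.5331     1.3472     1.4393]
  [   1.1860     2.1762     1.1284]
  [   1.5314     1.4508     2.2337]
Δx = (I − A)⁻¹ Δd with Δd having +10 in the Hospitality component and 0 elsewhere.
So Δx_1 = L_13 · (+10), where L_13 = adj(I−A)_13 / det(I−A) = 0.3125 / 0.217125.
Δx_1 = 0.3125 × (+10) / 0.217125 = 3.125 / 0.217125 ≈ 14.39.

Δx_1 = 14.39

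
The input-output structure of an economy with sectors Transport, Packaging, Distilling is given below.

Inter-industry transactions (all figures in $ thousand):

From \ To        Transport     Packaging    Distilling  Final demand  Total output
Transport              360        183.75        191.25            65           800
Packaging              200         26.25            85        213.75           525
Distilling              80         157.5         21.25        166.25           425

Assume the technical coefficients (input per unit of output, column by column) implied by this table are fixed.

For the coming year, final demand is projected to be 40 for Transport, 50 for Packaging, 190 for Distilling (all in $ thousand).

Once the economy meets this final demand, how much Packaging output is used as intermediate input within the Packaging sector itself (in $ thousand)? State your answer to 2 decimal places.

Technical coefficients a_ij = z_ij / X_j:
  a_11 = 360/800 = 0.45, a_21 = 200/800 = 0.25, a_31 = 80/800 = 0.10
  a_12 = 183.75/525 = 0.35, a_22 = 26.25/525 = 0.05, a_32 = 157.5/525 = 0.30
  a_13 = 191.25/425 = 0.45, a_23 = 85/425 = 0.20, a_33 = 21.25/425 = 0.05
I − A =
  [   0.55    -0.35    -0.45]
  [  -0.25     0.95    -0.20]
  [  -0.10    -0.30     0.95]
Cofactors of I−A, C_ij = (−1)^(i+j)·(minor ij) (rows/columns in the sector order above):
  C_11 = (0.95)(0.95) − (-0.20)(-0.30) = 0.8425
  C_12 = −[(-0.25)(0.95) − (-0.20)(-0.10)] = 0.2575
  C_13 = (-0.25)(-0.30) − (0.95)(-0.10) = 0.1700
  C_21 = −[(-0.35)(0.95) − (-0.45)(-0.30)] = 0.4675
  C_22 = (0.55)(0.95) − (-0.45)(-0.10) = 0.4775
  C_23 = −[(0.55)(-0.30) − (-0.35)(-0.10)] = 0.2000
  C_31 = (-0.35)(-0.20) − (-0.45)(0.95) = 0.4975
  C_32 = −[(0.55)(-0.20) − (-0.45)(-0.25)] = 0.2225
  C_33 = (0.55)(0.95) − (-0.35)(-0.25) = 0.4350
det(I−A) = Σ_j (I−A)_1j·C_1j = (0.55)(0.8425) + (-0.35)(0.2575) + (-0.45)(0.1700) = 0.29675
adj(I−A) = Cᵀ =
  [ 0.8425   0.4675   0.4975]
  [ 0.2575   0.4775   0.2225]
  [ 0.1700   0.2000   0.4350]
(I − A)⁻¹ = adj(I−A) / det(I−A) ≈
  [   2.8391     1.5754     1.6765]
  [   0.8677     1.6091     0.7498]
  [   0.5729     0.6740     1.4659]
First solve x = (I − A)⁻¹ d = adj(I−A)·d / det(I−A); in particular x_2 = (0.2575·40 + 0.4775·50 + 0.2225·190) / 0.29675 = 76.45 / 0.29675 ≈ 257.6243.
Intermediate flow from 2 to 2: z_22 = a_22 · x_2 = 0.05 × 76.45 / 0.29675 = 3.8225 / 0.29675 ≈ 12.88.

z_22 = 12.88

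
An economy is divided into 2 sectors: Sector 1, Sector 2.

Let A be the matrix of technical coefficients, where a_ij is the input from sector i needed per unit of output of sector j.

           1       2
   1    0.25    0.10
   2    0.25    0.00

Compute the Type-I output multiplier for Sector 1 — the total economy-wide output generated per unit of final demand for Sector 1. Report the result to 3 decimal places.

m_1 = 1.724

I − A =
  [   0.75    -0.10]
  [  -0.25     1.00]
det(I−A) = (0.75)(1.00) − (-0.10)(-0.25) = 0.7250
adj(I−A) = [[1.00, 0.10], [0.25, 0.75]]
(I − A)⁻¹ = adj(I−A) / det(I−A) ≈
  [   1.3793     0.1379]
  [   0.3448     1.0345]
The output multiplier for sector j is the column-j sum of the Leontief inverse (I − A)⁻¹ = adj(I−A) / det(I−A).
Column 1 of adj(I−A): (1.00, 0.25); det(I−A) = 0.7250.
m_1 = (1.00 + 0.25) / 0.7250 = 1.25 / 0.7250 ≈ 1.724.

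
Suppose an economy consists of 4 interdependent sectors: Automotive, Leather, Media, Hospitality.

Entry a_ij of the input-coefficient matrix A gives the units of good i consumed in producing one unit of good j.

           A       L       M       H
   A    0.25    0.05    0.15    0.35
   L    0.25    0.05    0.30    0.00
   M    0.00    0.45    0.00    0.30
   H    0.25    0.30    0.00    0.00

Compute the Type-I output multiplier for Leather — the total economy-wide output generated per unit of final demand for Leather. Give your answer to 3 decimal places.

m_L = 3.366

I − A =
  [   0.75    -0.05    -0.15    -0.35]
  [  -0.25     0.95    -0.30     0.00]
  [   0.00    -0.45     1.00    -0.30]
  [  -0.25    -0.30     0.00     1.00]
Compute the cofactors C_ij = (−1)^(i+j)·(3×3 minor ij) of I−A; the adjugate is their transpose:
adj(I−A) = Cᵀ =
  [ 0.788000   0.236000   0.189000   0.332500]
  [ 0.272500   0.651250   0.236250   0.166250]
  [ 0.206250   0.369375   0.590625   0.249375]
  [ 0.278750   0.254375   0.118125   0.581875]
det(I−A) = Σ_j (I−A)_1j·C_1j = (0.75)(0.788000) + (-0.05)(0.272500) + (-0.15)(0.206250) + (-0.35)(0.278750) = 0.448875
(I − A)⁻¹ = adj(I−A) / det(I−A) ≈
  [   1.7555     0.5258     0.4211     0.7407]
  [   0.6071     1.4508     0.5263     0.3704]
  [   0.4595     0.8229     1.3158     0.5556]
  [   0.6210     0.5667     0.2632     1.2963]
The output multiplier for sector j is the column-j sum of the Leontief inverse (I − A)⁻¹ = adj(I−A) / det(I−A).
Column L of adj(I−A): (0.236000, 0.651250, 0.369375, 0.254375); det(I−A) = 0.448875.
m_L = (0.236000 + 0.651250 + 0.369375 + 0.254375) / 0.448875 = 1.511 / 0.448875 ≈ 3.366.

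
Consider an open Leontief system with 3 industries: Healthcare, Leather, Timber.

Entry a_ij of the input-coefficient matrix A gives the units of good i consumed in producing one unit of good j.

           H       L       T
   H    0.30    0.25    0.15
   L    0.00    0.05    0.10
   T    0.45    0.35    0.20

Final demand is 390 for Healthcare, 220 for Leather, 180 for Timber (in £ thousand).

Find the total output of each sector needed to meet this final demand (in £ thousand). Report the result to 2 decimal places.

I − A =
  [   0.70    -0.25    -0.15]
  [   0.00     0.95    -0.10]
  [  -0.45    -0.35     0.80]
Cofactors of I−A, C_ij = (−1)^(i+j)·(minor ij) (rows/columns in the sector order above):
  C_11 = (0.95)(0.80) − (-0.10)(-0.35) = 0.7250
  C_12 = −[(0.00)(0.80) − (-0.10)(-0.45)] = 0.0450
  C_13 = (0.00)(-0.35) − (0.95)(-0.45) = 0.4275
  C_21 = −[(-0.25)(0.80) − (-0.15)(-0.35)] = 0.2525
  C_22 = (0.70)(0.80) − (-0.15)(-0.45) = 0.4925
  C_23 = −[(0.70)(-0.35) − (-0.25)(-0.45)] = 0.3575
  C_31 = (-0.25)(-0.10) − (-0.15)(0.95) = 0.1675
  C_32 = −[(0.70)(-0.10) − (-0.15)(0.00)] = 0.0700
  C_33 = (0.70)(0.95) − (-0.25)(0.00) = 0.6650
det(I−A) = Σ_j (I−A)_1j·C_1j = (0.70)(0.7250) + (-0.25)(0.0450) + (-0.15)(0.4275) = 0.432125
adj(I−A) = Cᵀ =
  [ 0.7250   0.2525   0.1675]
  [ 0.0450   0.4925   0.0700]
  [ 0.4275   0.3575   0.6650]
(I − A)⁻¹ = adj(I−A) / det(I−A) ≈
  [   1.6778     0.5843     0.3876]
  [   0.1041     1.1397     0.1620]
  [   0.9893     0.8273     1.5389]
x = (I − A)⁻¹ d = adj(I−A)·d / det(I−A), with det(I−A) = 0.432125:
  x_H = (0.7250·390 + 0.2525·220 + 0.1675·180) / 0.432125 = 368.45 / 0.432125 ≈ 852.65
  x_L = (0.0450·390 + 0.4925·220 + 0.0700·180) / 0.432125 = 138.50 / 0.432125 ≈ 320.51
  x_T = (0.4275·390 + 0.3575·220 + 0.6650·180) / 0.432125 = 365.075 / 0.432125 ≈ 844.84

x_H = 852.65, x_L = 320.51, x_T = 844.84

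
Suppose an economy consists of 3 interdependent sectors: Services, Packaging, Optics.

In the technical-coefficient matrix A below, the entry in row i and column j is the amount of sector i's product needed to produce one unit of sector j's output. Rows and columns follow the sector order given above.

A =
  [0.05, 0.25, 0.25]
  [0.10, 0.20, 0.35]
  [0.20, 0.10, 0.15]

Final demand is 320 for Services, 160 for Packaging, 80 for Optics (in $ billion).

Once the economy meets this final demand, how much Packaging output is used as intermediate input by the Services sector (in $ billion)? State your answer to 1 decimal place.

z_PS = 50.3

I − A =
  [   0.95    -0.25    -0.25]
  [  -0.10     0.80    -0.35]
  [  -0.20    -0.10     0.85]
Cofactors of I−A, C_ij = (−1)^(i+j)·(minor ij) (rows/columns in the sector order above):
  C_11 = (0.80)(0.85) − (-0.35)(-0.10) = 0.6450
  C_12 = −[(-0.10)(0.85) − (-0.35)(-0.20)] = 0.1550
  C_13 = (-0.10)(-0.10) − (0.80)(-0.20) = 0.1700
  C_21 = −[(-0.25)(0.85) − (-0.25)(-0.10)] = 0.2375
  C_22 = (0.95)(0.85) − (-0.25)(-0.20) = 0.7575
  C_23 = −[(0.95)(-0.10) − (-0.25)(-0.20)] = 0.1450
  C_31 = (-0.25)(-0.35) − (-0.25)(0.80) = 0.2875
  C_32 = −[(0.95)(-0.35) − (-0.25)(-0.10)] = 0.3575
  C_33 = (0.95)(0.80) − (-0.25)(-0.10) = 0.7350
det(I−A) = Σ_j (I−A)_1j·C_1j = (0.95)(0.6450) + (-0.25)(0.1550) + (-0.25)(0.1700) = 0.5315
adj(I−A) = Cᵀ =
  [ 0.6450   0.2375   0.2875]
  [ 0.1550   0.7575   0.3575]
  [ 0.1700   0.1450   0.7350]
(I − A)⁻¹ = adj(I−A) / det(I−A) ≈
  [   1.2135     0.4468     0.5409]
  [   0.2916     1.4252     0.6726]
  [   0.3198     0.2728     1.3829]
First solve x = (I − A)⁻¹ d = adj(I−A)·d / det(I−A); in particular x_S = (0.6450·320 + 0.2375·160 + 0.2875·80) / 0.5315 = 267.40 / 0.5315 ≈ 503.104.
Intermediate flow from P to S: z_PS = a_PS · x_S = 0.10 × 267.40 / 0.5315 = 26.74 / 0.5315 ≈ 50.3.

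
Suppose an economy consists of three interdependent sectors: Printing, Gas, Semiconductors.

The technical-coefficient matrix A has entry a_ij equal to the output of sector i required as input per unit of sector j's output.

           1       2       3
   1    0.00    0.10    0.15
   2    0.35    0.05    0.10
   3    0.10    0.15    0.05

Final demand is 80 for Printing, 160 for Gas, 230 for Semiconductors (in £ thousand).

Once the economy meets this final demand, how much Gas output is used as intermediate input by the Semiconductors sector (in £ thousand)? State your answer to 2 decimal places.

z_23 = 29.82

I − A =
  [   1.00    -0.10    -0.15]
  [  -0.35     0.95    -0.10]
  [  -0.10    -0.15     0.95]
Cofactors of I−A, C_ij = (−1)^(i+j)·(minor ij) (rows/columns in the sector order above):
  C_11 = (0.95)(0.95) − (-0.10)(-0.15) = 0.8875
  C_12 = −[(-0.35)(0.95) − (-0.10)(-0.10)] = 0.3425
  C_13 = (-0.35)(-0.15) − (0.95)(-0.10) = 0.1475
  C_21 = −[(-0.10)(0.95) − (-0.15)(-0.15)] = 0.1175
  C_22 = (1.00)(0.95) − (-0.15)(-0.10) = 0.9350
  C_23 = −[(1.00)(-0.15) − (-0.10)(-0.10)] = 0.1600
  C_31 = (-0.10)(-0.10) − (-0.15)(0.95) = 0.1525
  C_32 = −[(1.00)(-0.10) − (-0.15)(-0.35)] = 0.1525
  C_33 = (1.00)(0.95) − (-0.10)(-0.35) = 0.9150
det(I−A) = Σ_j (I−A)_1j·C_1j = (1.00)(0.8875) + (-0.10)(0.3425) + (-0.15)(0.1475) = 0.831125
adj(I−A) = Cᵀ =
  [ 0.8875   0.1175   0.1525]
  [ 0.3425   0.9350   0.1525]
  [ 0.1475   0.1600   0.9150]
(I − A)⁻¹ = adj(I−A) / det(I−A) ≈
  [   1.0678     0.1414     0.1835]
  [   0.4121     1.1250     0.1835]
  [   0.1775     0.1925     1.1009]
First solve x = (I − A)⁻¹ d = adj(I−A)·d / det(I−A); in particular x_3 = (0.1475·80 + 0.1600·160 + 0.9150·230) / 0.831125 = 247.85 / 0.831125 ≈ 298.2103.
Intermediate flow from 2 to 3: z_23 = a_23 · x_3 = 0.10 × 247.85 / 0.831125 = 24.785 / 0.831125 ≈ 29.82.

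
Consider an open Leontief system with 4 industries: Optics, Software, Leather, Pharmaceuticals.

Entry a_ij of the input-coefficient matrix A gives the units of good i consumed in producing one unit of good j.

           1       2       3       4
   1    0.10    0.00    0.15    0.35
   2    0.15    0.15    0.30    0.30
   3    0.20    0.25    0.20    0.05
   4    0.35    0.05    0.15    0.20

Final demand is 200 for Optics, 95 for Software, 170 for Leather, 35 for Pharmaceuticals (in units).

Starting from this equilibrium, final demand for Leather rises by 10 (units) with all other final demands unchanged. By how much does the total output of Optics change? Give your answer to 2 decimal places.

I − A =
  [   0.90     0.00    -0.15    -0.35]
  [  -0.15     0.85    -0.30    -0.30]
  [  -0.20    -0.25     0.80    -0.05]
  [  -0.35    -0.05    -0.15     0.80]
Compute the cofactors C_ij = (−1)^(i+j)·(3×3 minor ij) of I−A; the adjugate is their transpose:
adj(I−A) = Cᵀ =
  [ 0.453625   0.057500   0.149625   0.229375]
  [ 0.241125   0.434125   0.261375   0.284625]
  [ 0.204500   0.155125   0.491750   0.178375]
  [ 0.251875   0.081375   0.174000   0.513375]
det(I−A) = Σ_j (I−A)_1j·C_1j = (0.90)(0.453625) + (0.00)(0.241125) + (-0.15)(0.204500) + (-0.35)(0.251875) = 0.28943125
(I − A)⁻¹ = adj(I−A) / det(I−A) ≈
  [   1.5673     0.1987     0.5170     0.7925]
  [   0.8331     1.4999     0.9031     0.9834]
  [   0.7066     0.5360     1.6990     0.6163]
  [   0.8702     0.2812     0.6012     1.7737]
Δx = (I − A)⁻¹ Δd with Δd having +10 in the Leather component and 0 elsewhere.
So Δx_1 = L_13 · (+10), where L_13 = adj(I−A)_13 / det(I−A) = 0.149625 / 0.28943125.
Δx_1 = 0.149625 × (+10) / 0.28943125 = 1.49625 / 0.28943125 ≈ 5.17.

Δx_1 = 5.17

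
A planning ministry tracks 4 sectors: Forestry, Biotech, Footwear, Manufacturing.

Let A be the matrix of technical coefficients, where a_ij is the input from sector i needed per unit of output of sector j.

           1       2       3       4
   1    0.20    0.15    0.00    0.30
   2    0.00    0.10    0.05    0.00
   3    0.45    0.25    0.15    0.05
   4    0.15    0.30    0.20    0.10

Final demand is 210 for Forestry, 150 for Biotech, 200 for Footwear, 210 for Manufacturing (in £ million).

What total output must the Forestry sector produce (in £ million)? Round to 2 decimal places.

x_1 = 491.64

I − A =
  [   0.80    -0.15     0.00    -0.30]
  [   0.00     0.90    -0.05     0.00]
  [  -0.45    -0.25     0.85    -0.05]
  [  -0.15    -0.30    -0.20     0.90]
Compute the cofactors C_ij = (−1)^(i+j)·(3×3 minor ij) of I−A; the adjugate is their transpose:
adj(I−A) = Cᵀ =
  [ 0.667500   0.204750   0.065250   0.226125]
  [ 0.020625   0.538750   0.033750   0.008750]
  [ 0.371250   0.283125   0.607500   0.157500]
  [ 0.200625   0.276625   0.157125   0.598625]
det(I−A) = Σ_j (I−A)_1j·C_1j = (0.80)(0.667500) + (-0.15)(0.020625) + (0.00)(0.371250) + (-0.30)(0.200625) = 0.47071875
(I − A)⁻¹ = adj(I−A) / det(I−A) ≈
  [   1.4180     0.4350     0.1386     0.4804]
  [   0.0438     1.1445     0.0717     0.0186]
  [   0.7887     0.6015     1.2906     0.3346]
  [   0.4262     0.5877     0.3338     1.2717]
x = (I − A)⁻¹ d = adj(I−A)·d / det(I−A), with det(I−A) = 0.47071875:
  x_1 = (0.667500·210 + 0.204750·150 + 0.065250·200 + 0.226125·210) / 0.47071875 = 231.42375 / 0.47071875 ≈ 491.64
  x_2 = (0.020625·210 + 0.538750·150 + 0.033750·200 + 0.008750·210) / 0.47071875 = 93.73125 / 0.47071875 ≈ 199.12
  x_3 = (0.371250·210 + 0.283125·150 + 0.607500·200 + 0.157500·210) / 0.47071875 = 275.00625 / 0.47071875 ≈ 584.23
  x_4 = (0.200625·210 + 0.276625·150 + 0.157125·200 + 0.598625·210) / 0.47071875 = 240.76125 / 0.47071875 ≈ 511.48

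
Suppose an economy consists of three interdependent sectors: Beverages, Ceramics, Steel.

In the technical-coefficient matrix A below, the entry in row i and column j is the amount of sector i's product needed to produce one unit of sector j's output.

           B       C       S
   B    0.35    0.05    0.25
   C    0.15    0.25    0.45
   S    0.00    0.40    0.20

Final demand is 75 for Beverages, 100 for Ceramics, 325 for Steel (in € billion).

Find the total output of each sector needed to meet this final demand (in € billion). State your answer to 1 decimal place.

I − A =
  [   0.65    -0.05    -0.25]
  [  -0.15     0.75    -0.45]
  [   0.00    -0.40     0.80]
Cofactors of I−A, C_ij = (−1)^(i+j)·(minor ij) (rows/columns in the sector order above):
  C_11 = (0.75)(0.80) − (-0.45)(-0.40) = 0.4200
  C_12 = −[(-0.15)(0.80) − (-0.45)(0.00)] = 0.1200
  C_13 = (-0.15)(-0.40) − (0.75)(0.00) = 0.0600
  C_21 = −[(-0.05)(0.80) − (-0.25)(-0.40)] = 0.1400
  C_22 = (0.65)(0.80) − (-0.25)(0.00) = 0.5200
  C_23 = −[(0.65)(-0.40) − (-0.05)(0.00)] = 0.2600
  C_31 = (-0.05)(-0.45) − (-0.25)(0.75) = 0.2100
  C_32 = −[(0.65)(-0.45) − (-0.25)(-0.15)] = 0.3300
  C_33 = (0.65)(0.75) − (-0.05)(-0.15) = 0.4800
det(I−A) = Σ_j (I−A)_1j·C_1j = (0.65)(0.4200) + (-0.05)(0.1200) + (-0.25)(0.0600) = 0.2520
adj(I−A) = Cᵀ =
  [ 0.4200   0.1400   0.2100]
  [ 0.1200   0.5200   0.3300]
  [ 0.0600   0.2600   0.4800]
(I − A)⁻¹ = adj(I−A) / det(I−A) ≈
  [   1.6667     0.5556     0.8333]
  [   0.4762     2.0635     1.3095]
  [   0.2381     1.0317     1.9048]
x = (I − A)⁻¹ d = adj(I−A)·d / det(I−A), with det(I−A) = 0.2520:
  x_B = (0.4200·75 + 0.1400·100 + 0.2100·325) / 0.2520 = 113.75 / 0.2520 ≈ 451.4
  x_C = (0.1200·75 + 0.5200·100 + 0.3300·325) / 0.2520 = 168.25 / 0.2520 ≈ 667.7
  x_S = (0.0600·75 + 0.2600·100 + 0.4800·325) / 0.2520 = 186.50 / 0.2520 ≈ 740.1

x_B = 451.4, x_C = 667.7, x_S = 740.1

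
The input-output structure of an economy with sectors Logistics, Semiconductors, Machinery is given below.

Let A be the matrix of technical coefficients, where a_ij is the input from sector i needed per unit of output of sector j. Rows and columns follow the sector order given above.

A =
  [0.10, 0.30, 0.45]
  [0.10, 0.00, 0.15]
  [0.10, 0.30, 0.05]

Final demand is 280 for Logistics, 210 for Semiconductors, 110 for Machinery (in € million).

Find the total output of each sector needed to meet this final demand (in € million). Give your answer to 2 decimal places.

x_L = 547.79, x_S = 305.26, x_M = 269.85

I − A =
  [   0.90    -0.30    -0.45]
  [  -0.10     1.00    -0.15]
  [  -0.10    -0.30     0.95]
Cofactors of I−A, C_ij = (−1)^(i+j)·(minor ij) (rows/columns in the sector order above):
  C_11 = (1.00)(0.95) − (-0.15)(-0.30) = 0.9050
  C_12 = −[(-0.10)(0.95) − (-0.15)(-0.10)] = 0.1100
  C_13 = (-0.10)(-0.30) − (1.00)(-0.10) = 0.1300
  C_21 = −[(-0.30)(0.95) − (-0.45)(-0.30)] = 0.4200
  C_22 = (0.90)(0.95) − (-0.45)(-0.10) = 0.8100
  C_23 = −[(0.90)(-0.30) − (-0.30)(-0.10)] = 0.3000
  C_31 = (-0.30)(-0.15) − (-0.45)(1.00) = 0.4950
  C_32 = −[(0.90)(-0.15) − (-0.45)(-0.10)] = 0.1800
  C_33 = (0.90)(1.00) − (-0.30)(-0.10) = 0.8700
det(I−A) = Σ_j (I−A)_1j·C_1j = (0.90)(0.9050) + (-0.30)(0.1100) + (-0.45)(0.1300) = 0.7230
adj(I−A) = Cᵀ =
  [ 0.9050   0.4200   0.4950]
  [ 0.1100   0.8100   0.1800]
  [ 0.1300   0.3000   0.8700]
(I − A)⁻¹ = adj(I−A) / det(I−A) ≈
  [   1.2517     0.5809     0.6846]
  [   0.1521     1.1203     0.2490]
  [   0.1798     0.4149     1.2033]
x = (I − A)⁻¹ d = adj(I−A)·d / det(I−A), with det(I−A) = 0.7230:
  x_L = (0.9050·280 + 0.4200·210 + 0.4950·110) / 0.7230 = 396.05 / 0.7230 ≈ 547.79
  x_S = (0.1100·280 + 0.8100·210 + 0.1800·110) / 0.7230 = 220.70 / 0.7230 ≈ 305.26
  x_M = (0.1300·280 + 0.3000·210 + 0.8700·110) / 0.7230 = 195.10 / 0.7230 ≈ 269.85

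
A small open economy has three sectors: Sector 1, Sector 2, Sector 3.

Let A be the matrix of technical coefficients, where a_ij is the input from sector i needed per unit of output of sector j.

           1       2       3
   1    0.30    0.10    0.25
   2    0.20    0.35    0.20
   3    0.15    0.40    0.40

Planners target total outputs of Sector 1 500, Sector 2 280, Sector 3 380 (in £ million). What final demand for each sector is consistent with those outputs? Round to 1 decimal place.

I − A =
  [   0.70    -0.10    -0.25]
  [  -0.20     0.65    -0.20]
  [  -0.15    -0.40     0.60]
d = (I − A) x:
  d_1 = (+0.70)·500 + (-0.10)·280 + (-0.25)·380 = 227.0
  d_2 = (-0.20)·500 + (+0.65)·280 + (-0.20)·380 = 6.0
  d_3 = (-0.15)·500 + (-0.40)·280 + (+0.60)·380 = 41.0

d_1 = 227.0, d_2 = 6.0, d_3 = 41.0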